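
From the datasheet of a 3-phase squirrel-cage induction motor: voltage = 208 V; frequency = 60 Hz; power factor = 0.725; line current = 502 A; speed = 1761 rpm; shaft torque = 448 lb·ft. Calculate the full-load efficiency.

τ = 448 lb·ft × 1.356 = 607.5 N·m
ω = 2π × 1761/60 = 184.4 rad/s; P_out = τω = 607.5 × 184.4 = 112023 W
P_in = √3·V_L·I_L·cosφ = 1.732 × 208 × 502 × 0.725 = 131115 W
η = P_out / P_in = 112023 / 131115 = 0.854 = 85.4%

85.4 %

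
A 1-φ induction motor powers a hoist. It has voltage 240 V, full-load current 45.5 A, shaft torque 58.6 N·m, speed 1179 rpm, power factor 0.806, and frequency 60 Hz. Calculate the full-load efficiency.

82.2 %

ω = 2π × 1179/60 = 123.5 rad/s; P_out = τω = 58.6 × 123.5 = 7237 W
P_in = V·I·cosφ = 240 × 45.5 × 0.806 = 8802 W
η = P_out / P_in = 7237 / 8802 = 0.822 = 82.2%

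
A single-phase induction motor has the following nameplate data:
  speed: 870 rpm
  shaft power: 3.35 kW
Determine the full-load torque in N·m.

36.8 N·m

ω = 2π × 870/60 = 91.11 rad/s
τ = P/ω = 3350/91.11 = 36.8 N·m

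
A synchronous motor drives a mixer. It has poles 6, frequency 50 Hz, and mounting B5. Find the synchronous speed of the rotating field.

1000 rpm

n_s = 120f/p = 120×50/6 = 1000 rpm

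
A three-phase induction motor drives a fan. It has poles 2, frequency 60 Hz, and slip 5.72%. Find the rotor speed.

n_s = 120f/p = 120×60/2 = 3600 rpm
n = n_s(1 − s) = 3600 × (1 − 0.0572) = 3394 rpm

3394 rpm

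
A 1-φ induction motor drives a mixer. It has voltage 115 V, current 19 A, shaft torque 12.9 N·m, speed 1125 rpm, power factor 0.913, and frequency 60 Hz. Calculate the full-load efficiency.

76.2 %

ω = 2π × 1125/60 = 117.8 rad/s; P_out = τω = 12.9 × 117.8 = 1520 W
P_in = V·I·cosφ = 115 × 19 × 0.913 = 1995 W
η = P_out / P_in = 1520 / 1995 = 0.762 = 76.2%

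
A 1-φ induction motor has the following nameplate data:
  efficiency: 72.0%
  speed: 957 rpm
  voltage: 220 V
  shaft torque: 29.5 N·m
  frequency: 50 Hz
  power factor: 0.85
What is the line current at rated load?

ω = 2π×957/60 = 100.2 rad/s; P_out = τω = 29.5 × 100.2 = 2956 W
P_in = P_out / η = 2956 / 0.720 = 4106 W
I = P_in / (V·cosφ) = 4106 / (220 × 0.85) = 22 A

22 A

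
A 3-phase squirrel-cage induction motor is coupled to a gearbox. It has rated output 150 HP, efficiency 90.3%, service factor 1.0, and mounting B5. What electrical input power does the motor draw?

124 kW

P_out = 150 × 746 = 111900 W
P_in = P_out/η = 111900/0.903 = 123920 W = 124 kW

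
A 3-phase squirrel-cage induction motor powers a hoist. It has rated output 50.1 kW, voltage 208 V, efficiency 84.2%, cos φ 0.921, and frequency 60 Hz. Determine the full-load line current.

179 A

P_out = 50.1 kW = 50100 W
P_in = P_out / η = 50100 / 0.842 = 59501 W
I_L = P_in / (√3·V_L·cosφ) = 59501 / (1.732 × 208 × 0.921) = 179 A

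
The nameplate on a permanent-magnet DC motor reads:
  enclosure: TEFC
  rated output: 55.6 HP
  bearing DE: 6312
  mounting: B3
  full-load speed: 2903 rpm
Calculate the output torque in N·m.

136 N·m

P_out = 55.6 × 746 = 41478 W
ω = 2π × 2903/60 = 304 rad/s
τ = P_out/ω = 41478/304 = 136 N·m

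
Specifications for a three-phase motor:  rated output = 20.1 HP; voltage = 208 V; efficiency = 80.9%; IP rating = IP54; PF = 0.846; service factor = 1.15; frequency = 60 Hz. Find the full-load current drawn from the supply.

60.8 A

P_out = 20.1 × 746 = 14995 W
P_in = P_out / η = 14995 / 0.809 = 18535 W
I_L = P_in / (√3·V_L·cosφ) = 18535 / (1.732 × 208 × 0.846) = 60.8 A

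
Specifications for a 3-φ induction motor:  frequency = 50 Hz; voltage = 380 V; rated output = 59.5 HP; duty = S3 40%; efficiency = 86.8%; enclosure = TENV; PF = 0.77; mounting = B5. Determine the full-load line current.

P_out = 59.5 × 746 = 44387 W
P_in = P_out / η = 44387 / 0.868 = 51137 W
I_L = P_in / (√3·V_L·cosφ) = 51137 / (1.732 × 380 × 0.77) = 101 A

101 A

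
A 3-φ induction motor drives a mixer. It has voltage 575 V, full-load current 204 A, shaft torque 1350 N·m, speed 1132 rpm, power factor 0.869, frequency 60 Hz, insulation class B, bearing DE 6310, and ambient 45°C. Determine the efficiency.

ω = 2π × 1132/60 = 118.5 rad/s; P_out = τω = 1350 × 118.5 = 159975 W
P_in = √3·V_L·I_L·cosφ = 1.732 × 575 × 204 × 0.869 = 176549 W
η = P_out / P_in = 159975 / 176549 = 0.906 = 90.6%

90.6 %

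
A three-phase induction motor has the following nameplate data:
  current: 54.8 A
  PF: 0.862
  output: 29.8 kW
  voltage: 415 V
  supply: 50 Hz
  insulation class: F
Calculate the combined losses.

4.15 kW

P_in = √3·V·I·cosφ = 1.732×415×54.8×0.862 = 33953 W
P_out = 29800 W
Losses = P_in − P_out = 33953 − 29800 = 4153 W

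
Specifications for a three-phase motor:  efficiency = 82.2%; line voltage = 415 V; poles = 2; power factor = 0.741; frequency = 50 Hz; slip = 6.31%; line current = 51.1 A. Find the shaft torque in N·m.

76 N·m

P_in = √3·V·I·cosφ = 1.732 × 415 × 51.1 × 0.741 = 27217 W
P_out = η·P_in = 0.822 × 27217 = 22372 W
n_s = 120×50/2 = 3000 rpm; n = 3000×(1−0.0631) = 2811 rpm
ω = 2π×2811/60 = 294.4 rad/s
τ = P_out/ω = 22372/294.4 = 76 N·m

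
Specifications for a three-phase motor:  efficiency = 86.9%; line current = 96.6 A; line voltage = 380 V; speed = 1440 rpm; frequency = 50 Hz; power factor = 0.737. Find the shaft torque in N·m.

P_in = √3·V·I·cosφ = 1.732 × 380 × 96.6 × 0.737 = 46857 W
P_out = η·P_in = 0.869 × 46857 = 40719 W
n = 1440 rpm
ω = 2π×1440/60 = 150.8 rad/s
τ = P_out/ω = 40719/150.8 = 270 N·m

270 N·m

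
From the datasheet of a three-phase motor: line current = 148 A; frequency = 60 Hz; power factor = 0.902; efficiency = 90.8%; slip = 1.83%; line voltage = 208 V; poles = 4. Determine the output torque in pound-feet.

174 lb·ft

P_in = √3·V·I·cosφ = 1.732 × 208 × 148 × 0.902 = 48093 W
P_out = η·P_in = 0.908 × 48093 = 43668 W
n_s = 120×60/4 = 1800 rpm; n = 1800×(1−0.0183) = 1767 rpm
ω = 2π×1767/60 = 185 rad/s
τ = P_out/ω = 43668/185 = 236 N·m
In lb·ft: 236/1.356 = 174 lb·ft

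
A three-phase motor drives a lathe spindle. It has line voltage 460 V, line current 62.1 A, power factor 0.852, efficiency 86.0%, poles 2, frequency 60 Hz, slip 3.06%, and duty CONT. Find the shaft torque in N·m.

99.2 N·m

P_in = √3·V·I·cosφ = 1.732 × 460 × 62.1 × 0.852 = 42154 W
P_out = η·P_in = 0.86 × 42154 = 36252 W
n_s = 120×60/2 = 3600 rpm; n = 3600×(1−0.0306) = 3490 rpm
ω = 2π×3490/60 = 365.5 rad/s
τ = P_out/ω = 36252/365.5 = 99.2 N·m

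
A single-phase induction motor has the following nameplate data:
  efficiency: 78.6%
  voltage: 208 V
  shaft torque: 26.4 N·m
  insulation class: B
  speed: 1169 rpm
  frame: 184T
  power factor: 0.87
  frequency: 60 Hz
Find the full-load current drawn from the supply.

ω = 2π×1169/60 = 122.4 rad/s; P_out = τω = 26.4 × 122.4 = 3231 W
P_in = P_out / η = 3231 / 0.786 = 4111 W
I = P_in / (V·cosφ) = 4111 / (208 × 0.87) = 22.7 A

22.7 A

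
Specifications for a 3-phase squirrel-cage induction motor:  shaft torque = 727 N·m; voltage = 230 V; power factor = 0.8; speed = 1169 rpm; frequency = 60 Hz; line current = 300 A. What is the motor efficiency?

ω = 2π × 1169/60 = 122.4 rad/s; P_out = τω = 727 × 122.4 = 88985 W
P_in = √3·V_L·I_L·cosφ = 1.732 × 230 × 300 × 0.8 = 95606 W
η = P_out / P_in = 88985 / 95606 = 0.931 = 93.1%

93.1 %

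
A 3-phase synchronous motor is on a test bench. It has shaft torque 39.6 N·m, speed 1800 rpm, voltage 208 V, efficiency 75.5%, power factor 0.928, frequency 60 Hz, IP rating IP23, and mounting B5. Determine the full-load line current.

29.6 A

ω = 2π×1800/60 = 188.5 rad/s; P_out = τω = 39.6 × 188.5 = 7465 W
P_in = P_out / η = 7465 / 0.755 = 9887 W
I_L = P_in / (√3·V_L·cosφ) = 9887 / (1.732 × 208 × 0.928) = 29.6 A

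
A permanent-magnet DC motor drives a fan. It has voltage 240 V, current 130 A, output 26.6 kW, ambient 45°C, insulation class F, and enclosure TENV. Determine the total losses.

P_in = V·I = 240×130 = 31200 W
P_out = 26600 W
Losses = P_in − P_out = 31200 − 26600 = 4600 W

4600 W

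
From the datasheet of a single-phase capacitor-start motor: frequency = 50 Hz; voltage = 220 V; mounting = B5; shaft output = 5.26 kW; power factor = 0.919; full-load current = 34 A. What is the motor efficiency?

76.5 %

P_out = 5.26 kW = 5260 W
P_in = V·I·cosφ = 220 × 34 × 0.919 = 6874 W
η = P_out / P_in = 5260 / 6874 = 0.765 = 76.5%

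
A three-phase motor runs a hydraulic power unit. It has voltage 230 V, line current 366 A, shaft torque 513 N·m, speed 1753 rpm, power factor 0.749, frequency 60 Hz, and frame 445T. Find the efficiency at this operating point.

ω = 2π × 1753/60 = 183.6 rad/s; P_out = τω = 513 × 183.6 = 94187 W
P_in = √3·V_L·I_L·cosφ = 1.732 × 230 × 366 × 0.749 = 109204 W
η = P_out / P_in = 94187 / 109204 = 0.862 = 86.2%

86.2 %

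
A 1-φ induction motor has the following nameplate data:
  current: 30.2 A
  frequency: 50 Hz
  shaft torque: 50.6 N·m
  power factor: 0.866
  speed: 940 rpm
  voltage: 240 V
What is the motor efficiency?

79.4 %

ω = 2π × 940/60 = 98.44 rad/s; P_out = τω = 50.6 × 98.44 = 4981 W
P_in = V·I·cosφ = 240 × 30.2 × 0.866 = 6277 W
η = P_out / P_in = 4981 / 6277 = 0.794 = 79.4%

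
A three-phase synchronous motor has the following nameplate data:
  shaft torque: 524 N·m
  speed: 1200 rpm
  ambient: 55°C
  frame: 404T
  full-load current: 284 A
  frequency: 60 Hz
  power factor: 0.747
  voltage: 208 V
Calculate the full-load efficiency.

86.2 %

ω = 2π × 1200/60 = 125.7 rad/s; P_out = τω = 524 × 125.7 = 65867 W
P_in = √3·V_L·I_L·cosφ = 1.732 × 208 × 284 × 0.747 = 76428 W
η = P_out / P_in = 65867 / 76428 = 0.862 = 86.2%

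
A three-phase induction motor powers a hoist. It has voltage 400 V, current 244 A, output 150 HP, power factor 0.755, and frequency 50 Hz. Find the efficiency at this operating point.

P_out = 150 × 746 = 111900 W
P_in = √3·V_L·I_L·cosφ = 1.732 × 400 × 244 × 0.755 = 127628 W
η = P_out / P_in = 111900 / 127628 = 0.877 = 87.7%

87.7 %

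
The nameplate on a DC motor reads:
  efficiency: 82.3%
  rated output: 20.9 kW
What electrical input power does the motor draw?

25.4 kW

P_out = 20900 W
P_in = P_out/η = 20900/0.823 = 25395 W = 25.4 kW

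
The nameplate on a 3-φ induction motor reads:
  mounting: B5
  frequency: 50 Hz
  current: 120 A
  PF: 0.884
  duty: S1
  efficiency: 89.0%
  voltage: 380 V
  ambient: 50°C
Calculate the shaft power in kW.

62.1 kW

P_in = √3·V·I·cosφ = 1.732 × 380 × 120 × 0.884 = 69818 W
P_out = η·P_in = 0.89 × 69818 = 62138 W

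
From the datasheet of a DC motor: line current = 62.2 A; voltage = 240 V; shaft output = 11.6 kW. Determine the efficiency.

77.7 %

P_out = 11.6 kW = 11600 W
P_in = V·I = 240 × 62.2 = 14928 W
η = P_out / P_in = 11600 / 14928 = 0.777 = 77.7%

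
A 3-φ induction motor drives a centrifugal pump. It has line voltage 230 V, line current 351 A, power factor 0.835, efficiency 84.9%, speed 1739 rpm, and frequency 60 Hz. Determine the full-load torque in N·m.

544 N·m

P_in = √3·V·I·cosφ = 1.732 × 230 × 351 × 0.835 = 116753 W
P_out = η·P_in = 0.849 × 116753 = 99123 W
n = 1739 rpm
ω = 2π×1739/60 = 182.1 rad/s
τ = P_out/ω = 99123/182.1 = 544 N·m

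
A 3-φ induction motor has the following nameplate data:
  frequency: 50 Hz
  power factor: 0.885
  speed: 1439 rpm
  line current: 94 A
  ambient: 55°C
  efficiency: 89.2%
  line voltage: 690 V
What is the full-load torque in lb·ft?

P_in = √3·V·I·cosφ = 1.732 × 690 × 94 × 0.885 = 99419 W
P_out = η·P_in = 0.892 × 99419 = 88682 W
n = 1439 rpm
ω = 2π×1439/60 = 150.7 rad/s
τ = P_out/ω = 88682/150.7 = 588.5 N·m
In lb·ft: 588.5/1.356 = 434 lb·ft

434 lb·ft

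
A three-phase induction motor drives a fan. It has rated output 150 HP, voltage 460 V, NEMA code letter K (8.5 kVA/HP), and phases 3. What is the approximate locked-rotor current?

S_LR = 8.5 × 150 = 1275 kVA
I_LR = S_LR/(√3·V_L) = 1275000/(1.732×460) = 1600 A

1600 A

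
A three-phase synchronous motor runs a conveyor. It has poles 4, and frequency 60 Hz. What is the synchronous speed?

1800 rpm

n_s = 120f/p = 120×60/4 = 1800 rpm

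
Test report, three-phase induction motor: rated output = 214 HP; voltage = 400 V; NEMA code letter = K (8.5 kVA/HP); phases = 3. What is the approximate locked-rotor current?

2630 A

S_LR = 8.5 × 214 = 1819 kVA
I_LR = S_LR/(√3·V_L) = 1819000/(1.732×400) = 2630 A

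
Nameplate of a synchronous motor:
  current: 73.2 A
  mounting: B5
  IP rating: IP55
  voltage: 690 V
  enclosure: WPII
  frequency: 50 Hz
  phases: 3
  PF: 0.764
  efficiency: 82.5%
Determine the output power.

P_in = √3·V·I·cosφ = 1.732 × 690 × 73.2 × 0.764 = 66835 W
P_out = η·P_in = 0.825 × 66835 = 55139 W

55.1 kW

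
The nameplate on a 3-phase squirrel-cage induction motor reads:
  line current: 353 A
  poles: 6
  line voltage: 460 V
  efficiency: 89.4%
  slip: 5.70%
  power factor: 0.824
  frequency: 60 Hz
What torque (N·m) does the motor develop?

1750 N·m

P_in = √3·V·I·cosφ = 1.732 × 460 × 353 × 0.824 = 231744 W
P_out = η·P_in = 0.894 × 231744 = 207179 W
n_s = 120×60/6 = 1200 rpm; n = 1200×(1−0.057) = 1132 rpm
ω = 2π×1132/60 = 118.5 rad/s
τ = P_out/ω = 207179/118.5 = 1750 N·m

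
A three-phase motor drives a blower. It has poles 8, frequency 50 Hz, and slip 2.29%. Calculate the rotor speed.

733 rpm

n_s = 120f/p = 120×50/8 = 750 rpm
n = n_s(1 − s) = 750 × (1 − 0.0229) = 733 rpm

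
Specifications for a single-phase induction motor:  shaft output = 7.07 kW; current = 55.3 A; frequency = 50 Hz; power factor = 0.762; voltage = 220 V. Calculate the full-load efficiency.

P_out = 7.07 kW = 7070 W
P_in = V·I·cosφ = 220 × 55.3 × 0.762 = 9270 W
η = P_out / P_in = 7070 / 9270 = 0.763 = 76.3%

76.3 %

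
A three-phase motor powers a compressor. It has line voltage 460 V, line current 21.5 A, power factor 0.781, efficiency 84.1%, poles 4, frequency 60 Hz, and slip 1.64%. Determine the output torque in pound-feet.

44.8 lb·ft

P_in = √3·V·I·cosφ = 1.732 × 460 × 21.5 × 0.781 = 13378 W
P_out = η·P_in = 0.841 × 13378 = 11251 W
n_s = 120×60/4 = 1800 rpm; n = 1800×(1−0.0164) = 1770 rpm
ω = 2π×1770/60 = 185.4 rad/s
τ = P_out/ω = 11251/185.4 = 60.69 N·m
In lb·ft: 60.69/1.356 = 44.8 lb·ft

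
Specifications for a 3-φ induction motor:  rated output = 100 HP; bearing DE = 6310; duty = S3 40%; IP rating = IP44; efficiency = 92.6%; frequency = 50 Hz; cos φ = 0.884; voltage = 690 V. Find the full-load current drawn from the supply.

76.3 A

P_out = 100 × 746 = 74600 W
P_in = P_out / η = 74600 / 0.926 = 80562 W
I_L = P_in / (√3·V_L·cosφ) = 80562 / (1.732 × 690 × 0.884) = 76.3 A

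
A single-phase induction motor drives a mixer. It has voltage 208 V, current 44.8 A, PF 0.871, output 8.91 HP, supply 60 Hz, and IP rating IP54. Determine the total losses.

P_in = V·I·cosφ = 208×44.8×0.871 = 8116 W
P_out = 8.91×746 = 6647 W
Losses = P_in − P_out = 8116 − 6647 = 1469 W

1.47 kW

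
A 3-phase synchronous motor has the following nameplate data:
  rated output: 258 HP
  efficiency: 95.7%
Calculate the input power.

201 kW

P_out = 258 × 746 = 192468 W
P_in = P_out/η = 192468/0.957 = 201116 W = 201 kW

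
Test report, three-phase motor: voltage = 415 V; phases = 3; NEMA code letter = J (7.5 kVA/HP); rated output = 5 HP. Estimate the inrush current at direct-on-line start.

S_LR = 7.5 × 5 = 37.5 kVA
I_LR = S_LR/(√3·V_L) = 37500/(1.732×415) = 52.2 A

52.2 A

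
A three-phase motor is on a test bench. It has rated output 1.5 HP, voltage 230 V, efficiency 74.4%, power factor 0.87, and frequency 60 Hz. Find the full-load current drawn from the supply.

4.34 A

P_out = 1.5 × 746 = 1119 W
P_in = P_out / η = 1119 / 0.744 = 1504 W
I_L = P_in / (√3·V_L·cosφ) = 1504 / (1.732 × 230 × 0.87) = 4.34 A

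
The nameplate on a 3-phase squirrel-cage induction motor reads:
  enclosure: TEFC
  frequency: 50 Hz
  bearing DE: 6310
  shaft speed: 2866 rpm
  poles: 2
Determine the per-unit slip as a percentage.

4.47 %

n_s = 120f/p = 120×50/2 = 3000 rpm
s = (n_s − n)/n_s = (3000 − 2866)/3000 = 0.0447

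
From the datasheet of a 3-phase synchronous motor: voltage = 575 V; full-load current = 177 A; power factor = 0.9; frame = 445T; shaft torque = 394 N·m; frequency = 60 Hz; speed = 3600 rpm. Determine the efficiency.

93.6 %

ω = 2π × 3600/60 = 377 rad/s; P_out = τω = 394 × 377 = 148538 W
P_in = √3·V_L·I_L·cosφ = 1.732 × 575 × 177 × 0.9 = 158647 W
η = P_out / P_in = 148538 / 158647 = 0.936 = 93.6%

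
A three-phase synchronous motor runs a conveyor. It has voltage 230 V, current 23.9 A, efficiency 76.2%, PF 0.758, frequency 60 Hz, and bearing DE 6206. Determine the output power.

P_in = √3·V·I·cosφ = 1.732 × 230 × 23.9 × 0.758 = 7217 W
P_out = η·P_in = 0.762 × 7217 = 5499 W

5.5 kW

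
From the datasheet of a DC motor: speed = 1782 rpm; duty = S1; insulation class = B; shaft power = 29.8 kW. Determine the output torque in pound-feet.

ω = 2π × 1782/60 = 186.6 rad/s
τ = P/ω = 29800/186.6 = 159.7 N·m
In lb·ft: 159.7/1.356 = 118 lb·ft

118 lb·ft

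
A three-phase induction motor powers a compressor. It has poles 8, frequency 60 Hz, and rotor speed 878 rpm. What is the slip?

n_s = 120f/p = 120×60/8 = 900 rpm
s = (n_s − n)/n_s = (900 − 878)/900 = 0.0244

2.44 %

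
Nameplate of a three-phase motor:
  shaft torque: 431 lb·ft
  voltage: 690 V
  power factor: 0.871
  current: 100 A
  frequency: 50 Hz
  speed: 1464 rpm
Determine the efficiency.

86.1 %

τ = 431 lb·ft × 1.356 = 584.4 N·m
ω = 2π × 1464/60 = 153.3 rad/s; P_out = τω = 584.4 × 153.3 = 89589 W
P_in = √3·V_L·I_L·cosφ = 1.732 × 690 × 100 × 0.871 = 104091 W
η = P_out / P_in = 89589 / 104091 = 0.861 = 86.1%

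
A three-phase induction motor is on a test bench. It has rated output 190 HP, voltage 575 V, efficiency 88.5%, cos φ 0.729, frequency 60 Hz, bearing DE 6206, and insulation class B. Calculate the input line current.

P_out = 190 × 746 = 141740 W
P_in = P_out / η = 141740 / 0.885 = 160158 W
I_L = P_in / (√3·V_L·cosφ) = 160158 / (1.732 × 575 × 0.729) = 221 A

221 A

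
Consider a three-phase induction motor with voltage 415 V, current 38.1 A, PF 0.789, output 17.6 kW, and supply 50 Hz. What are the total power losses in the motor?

4.01 kW

P_in = √3·V·I·cosφ = 1.732×415×38.1×0.789 = 21607 W
P_out = 17600 W
Losses = P_in − P_out = 21607 − 17600 = 4007 W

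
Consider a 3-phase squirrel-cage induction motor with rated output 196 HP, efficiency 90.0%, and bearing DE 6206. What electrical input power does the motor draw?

162 kW

P_out = 196 × 746 = 146216 W
P_in = P_out/η = 146216/0.9 = 162462 W = 162 kW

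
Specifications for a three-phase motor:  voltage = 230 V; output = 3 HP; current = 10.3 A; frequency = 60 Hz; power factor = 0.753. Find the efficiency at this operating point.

P_out = 3 × 746 = 2238 W
P_in = √3·V_L·I_L·cosφ = 1.732 × 230 × 10.3 × 0.753 = 3090 W
η = P_out / P_in = 2238 / 3090 = 0.724 = 72.4%

72.4 %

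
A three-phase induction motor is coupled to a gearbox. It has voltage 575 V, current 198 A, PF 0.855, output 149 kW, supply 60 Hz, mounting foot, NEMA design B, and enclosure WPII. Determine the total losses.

19.6 kW

P_in = √3·V·I·cosφ = 1.732×575×198×0.855 = 168596 W
P_out = 149000 W
Losses = P_in − P_out = 168596 − 149000 = 19596 W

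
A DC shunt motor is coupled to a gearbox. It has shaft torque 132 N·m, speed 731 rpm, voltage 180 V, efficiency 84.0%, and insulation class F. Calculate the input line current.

66.8 A

ω = 2π×731/60 = 76.55 rad/s; P_out = τω = 132 × 76.55 = 10105 W
P_in = P_out / η = 10105 / 0.840 = 12030 W
I = P_in / V = 12030 / 180 = 66.8 A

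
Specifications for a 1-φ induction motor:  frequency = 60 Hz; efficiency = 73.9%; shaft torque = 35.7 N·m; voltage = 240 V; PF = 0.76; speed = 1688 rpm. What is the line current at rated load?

ω = 2π×1688/60 = 176.8 rad/s; P_out = τω = 35.7 × 176.8 = 6312 W
P_in = P_out / η = 6312 / 0.739 = 8541 W
I = P_in / (V·cosφ) = 8541 / (240 × 0.76) = 46.8 A

46.8 A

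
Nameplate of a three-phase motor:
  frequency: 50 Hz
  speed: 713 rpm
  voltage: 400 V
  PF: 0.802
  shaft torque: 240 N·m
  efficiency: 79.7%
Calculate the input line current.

40.5 A

ω = 2π×713/60 = 74.67 rad/s; P_out = τω = 240 × 74.67 = 17921 W
P_in = P_out / η = 17921 / 0.797 = 22486 W
I_L = P_in / (√3·V_L·cosφ) = 22486 / (1.732 × 400 × 0.802) = 40.5 A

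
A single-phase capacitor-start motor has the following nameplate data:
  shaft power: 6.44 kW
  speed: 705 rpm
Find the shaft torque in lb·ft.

64.3 lb·ft

ω = 2π × 705/60 = 73.83 rad/s
τ = P/ω = 6440/73.83 = 87.23 N·m
In lb·ft: 87.23/1.356 = 64.3 lb·ft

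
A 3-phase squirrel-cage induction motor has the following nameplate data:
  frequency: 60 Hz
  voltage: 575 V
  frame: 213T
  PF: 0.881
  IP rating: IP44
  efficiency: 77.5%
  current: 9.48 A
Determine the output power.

6.45 kW

P_in = √3·V·I·cosφ = 1.732 × 575 × 9.48 × 0.881 = 8318 W
P_out = η·P_in = 0.775 × 8318 = 6446 W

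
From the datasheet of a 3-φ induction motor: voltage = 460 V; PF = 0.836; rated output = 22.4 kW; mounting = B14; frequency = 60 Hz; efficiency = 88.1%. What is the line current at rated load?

38.2 A

P_out = 22.4 kW = 22400 W
P_in = P_out / η = 22400 / 0.881 = 25426 W
I_L = P_in / (√3·V_L·cosφ) = 25426 / (1.732 × 460 × 0.836) = 38.2 A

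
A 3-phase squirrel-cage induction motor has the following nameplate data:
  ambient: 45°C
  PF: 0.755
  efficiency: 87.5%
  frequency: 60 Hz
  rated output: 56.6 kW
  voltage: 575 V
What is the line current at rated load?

86 A

P_out = 56.6 kW = 56600 W
P_in = P_out / η = 56600 / 0.875 = 64686 W
I_L = P_in / (√3·V_L·cosφ) = 64686 / (1.732 × 575 × 0.755) = 86 A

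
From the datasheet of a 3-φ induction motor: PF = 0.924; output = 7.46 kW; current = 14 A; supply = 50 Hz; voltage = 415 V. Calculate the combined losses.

P_in = √3·V·I·cosφ = 1.732×415×14×0.924 = 9298 W
P_out = 7460 W
Losses = P_in − P_out = 9298 − 7460 = 1838 W

1840 W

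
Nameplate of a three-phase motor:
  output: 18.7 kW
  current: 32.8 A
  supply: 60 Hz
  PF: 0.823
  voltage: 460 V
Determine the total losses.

2.81 kW

P_in = √3·V·I·cosφ = 1.732×460×32.8×0.823 = 21507 W
P_out = 18700 W
Losses = P_in − P_out = 21507 − 18700 = 2807 W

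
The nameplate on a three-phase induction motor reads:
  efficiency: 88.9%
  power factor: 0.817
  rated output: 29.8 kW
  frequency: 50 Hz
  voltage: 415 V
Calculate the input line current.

57.1 A

P_out = 29.8 kW = 29800 W
P_in = P_out / η = 29800 / 0.889 = 33521 W
I_L = P_in / (√3·V_L·cosφ) = 33521 / (1.732 × 415 × 0.817) = 57.1 A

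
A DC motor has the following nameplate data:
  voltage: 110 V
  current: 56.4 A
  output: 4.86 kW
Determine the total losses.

1340 W

P_in = V·I = 110×56.4 = 6204 W
P_out = 4860 W
Losses = P_in − P_out = 6204 − 4860 = 1344 W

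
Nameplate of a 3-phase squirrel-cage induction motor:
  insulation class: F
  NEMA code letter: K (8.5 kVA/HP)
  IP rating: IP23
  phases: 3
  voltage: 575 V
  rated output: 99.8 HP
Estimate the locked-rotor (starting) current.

852 A

S_LR = 8.5 × 99.8 = 848.3 kVA
I_LR = S_LR/(√3·V_L) = 848300/(1.732×575) = 852 A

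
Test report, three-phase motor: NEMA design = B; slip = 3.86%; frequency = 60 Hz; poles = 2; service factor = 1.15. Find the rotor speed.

3461 rpm

n_s = 120f/p = 120×60/2 = 3600 rpm
n = n_s(1 − s) = 3600 × (1 − 0.0386) = 3461 rpm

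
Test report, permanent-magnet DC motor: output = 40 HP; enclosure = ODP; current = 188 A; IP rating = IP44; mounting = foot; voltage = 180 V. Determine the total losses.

P_in = V·I = 180×188 = 33840 W
P_out = 40×746 = 29840 W
Losses = P_in − P_out = 33840 − 29840 = 4000 W

4000 W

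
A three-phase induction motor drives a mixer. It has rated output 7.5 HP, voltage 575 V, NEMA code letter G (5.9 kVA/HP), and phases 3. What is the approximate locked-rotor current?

44.4 A

S_LR = 5.9 × 7.5 = 44.25 kVA
I_LR = S_LR/(√3·V_L) = 44250/(1.732×575) = 44.4 A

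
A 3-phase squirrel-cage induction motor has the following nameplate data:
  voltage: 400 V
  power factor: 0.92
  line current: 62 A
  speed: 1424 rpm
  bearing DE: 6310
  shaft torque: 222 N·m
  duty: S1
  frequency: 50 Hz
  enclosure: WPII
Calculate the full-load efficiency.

ω = 2π × 1424/60 = 149.1 rad/s; P_out = τω = 222 × 149.1 = 33100 W
P_in = √3·V_L·I_L·cosφ = 1.732 × 400 × 62 × 0.92 = 39517 W
η = P_out / P_in = 33100 / 39517 = 0.838 = 83.8%

83.8 %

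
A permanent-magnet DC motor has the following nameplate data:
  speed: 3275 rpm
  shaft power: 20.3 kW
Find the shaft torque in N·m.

59.2 N·m

ω = 2π × 3275/60 = 343 rad/s
τ = P/ω = 20300/343 = 59.2 N·m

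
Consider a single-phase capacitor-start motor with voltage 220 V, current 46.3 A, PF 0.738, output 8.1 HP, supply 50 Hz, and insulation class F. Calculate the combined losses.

1.47 kW

P_in = V·I·cosφ = 220×46.3×0.738 = 7517 W
P_out = 8.1×746 = 6043 W
Losses = P_in − P_out = 7517 − 6043 = 1474 W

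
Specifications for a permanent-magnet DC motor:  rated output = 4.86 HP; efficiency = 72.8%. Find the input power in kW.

P_out = 4.86 × 746 = 3626 W
P_in = P_out/η = 3626/0.728 = 4981 W = 4.98 kW

4.98 kW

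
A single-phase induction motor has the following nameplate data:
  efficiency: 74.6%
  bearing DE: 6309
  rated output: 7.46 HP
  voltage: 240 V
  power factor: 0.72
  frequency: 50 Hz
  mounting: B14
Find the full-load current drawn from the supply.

43.2 A

P_out = 7.46 × 746 = 5565 W
P_in = P_out / η = 5565 / 0.746 = 7460 W
I = P_in / (V·cosφ) = 7460 / (240 × 0.72) = 43.2 A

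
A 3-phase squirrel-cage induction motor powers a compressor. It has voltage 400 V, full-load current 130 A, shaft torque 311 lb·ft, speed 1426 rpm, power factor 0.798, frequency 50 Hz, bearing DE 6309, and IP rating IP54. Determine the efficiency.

87.6 %

τ = 311 lb·ft × 1.356 = 421.7 N·m
ω = 2π × 1426/60 = 149.3 rad/s; P_out = τω = 421.7 × 149.3 = 62960 W
P_in = √3·V_L·I_L·cosφ = 1.732 × 400 × 130 × 0.798 = 71871 W
η = P_out / P_in = 62960 / 71871 = 0.876 = 87.6%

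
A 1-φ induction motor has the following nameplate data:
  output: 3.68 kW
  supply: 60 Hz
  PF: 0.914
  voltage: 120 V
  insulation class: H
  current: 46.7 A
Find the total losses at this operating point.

P_in = V·I·cosφ = 120×46.7×0.914 = 5122 W
P_out = 3680 W
Losses = P_in − P_out = 5122 − 3680 = 1442 W

1440 W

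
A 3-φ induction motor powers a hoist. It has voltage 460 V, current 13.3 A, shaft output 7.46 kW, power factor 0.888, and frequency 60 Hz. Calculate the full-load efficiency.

79.3 %

P_out = 7.46 kW = 7460 W
P_in = √3·V_L·I_L·cosφ = 1.732 × 460 × 13.3 × 0.888 = 9410 W
η = P_out / P_in = 7460 / 9410 = 0.793 = 79.3%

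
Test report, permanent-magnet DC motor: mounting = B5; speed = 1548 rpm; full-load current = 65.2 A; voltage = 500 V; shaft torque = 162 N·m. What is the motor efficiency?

ω = 2π × 1548/60 = 162.1 rad/s; P_out = τω = 162 × 162.1 = 26260 W
P_in = V·I = 500 × 65.2 = 32600 W
η = P_out / P_in = 26260 / 32600 = 0.806 = 80.6%

80.6 %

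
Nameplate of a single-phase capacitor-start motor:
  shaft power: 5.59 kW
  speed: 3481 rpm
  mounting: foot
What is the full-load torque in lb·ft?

ω = 2π × 3481/60 = 364.5 rad/s
τ = P/ω = 5590/364.5 = 15.34 N·m
In lb·ft: 15.34/1.356 = 11.3 lb·ft

11.3 lb·ft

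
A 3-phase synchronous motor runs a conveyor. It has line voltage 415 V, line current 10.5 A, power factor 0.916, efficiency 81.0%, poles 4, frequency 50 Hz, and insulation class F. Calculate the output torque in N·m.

P_in = √3·V·I·cosφ = 1.732 × 415 × 10.5 × 0.916 = 6913 W
P_out = η·P_in = 0.81 × 6913 = 5600 W
n = n_s = 120×50/4 = 1500 rpm (synchronous)
ω = 2π×1500/60 = 157.1 rad/s
τ = P_out/ω = 5600/157.1 = 35.6 N·m

35.6 N·m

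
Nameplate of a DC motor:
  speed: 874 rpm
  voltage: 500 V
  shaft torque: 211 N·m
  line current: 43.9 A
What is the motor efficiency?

88.0 %

ω = 2π × 874/60 = 91.53 rad/s; P_out = τω = 211 × 91.53 = 19313 W
P_in = V·I = 500 × 43.9 = 21950 W
η = P_out / P_in = 19313 / 21950 = 0.880 = 88.0%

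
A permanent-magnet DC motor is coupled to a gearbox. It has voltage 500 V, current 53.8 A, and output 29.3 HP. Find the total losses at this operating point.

5.04 kW

P_in = V·I = 500×53.8 = 26900 W
P_out = 29.3×746 = 21858 W
Losses = P_in − P_out = 26900 − 21858 = 5042 W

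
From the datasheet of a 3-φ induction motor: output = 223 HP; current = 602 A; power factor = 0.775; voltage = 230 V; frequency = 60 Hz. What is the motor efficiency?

89.5 %

P_out = 223 × 746 = 166358 W
P_in = √3·V_L·I_L·cosφ = 1.732 × 230 × 602 × 0.775 = 185855 W
η = P_out / P_in = 166358 / 185855 = 0.895 = 89.5%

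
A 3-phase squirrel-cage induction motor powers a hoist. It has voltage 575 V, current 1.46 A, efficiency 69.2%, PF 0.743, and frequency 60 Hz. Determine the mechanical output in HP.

P_in = √3·V·I·cosφ = 1.732 × 575 × 1.46 × 0.743 = 1080 W
P_out = η·P_in = 0.692 × 1080 = 747 W
= 747/746 = 1 HP

1 HP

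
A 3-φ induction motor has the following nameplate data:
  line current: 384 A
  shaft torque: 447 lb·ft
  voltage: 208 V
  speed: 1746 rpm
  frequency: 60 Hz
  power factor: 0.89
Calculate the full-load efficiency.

90.0 %

τ = 447 lb·ft × 1.356 = 606.1 N·m
ω = 2π × 1746/60 = 182.8 rad/s; P_out = τω = 606.1 × 182.8 = 110795 W
P_in = √3·V_L·I_L·cosφ = 1.732 × 208 × 384 × 0.89 = 123121 W
η = P_out / P_in = 110795 / 123121 = 0.900 = 90.0%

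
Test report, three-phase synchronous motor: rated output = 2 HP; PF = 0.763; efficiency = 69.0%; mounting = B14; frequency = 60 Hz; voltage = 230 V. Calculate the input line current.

7.11 A

P_out = 2 × 746 = 1492 W
P_in = P_out / η = 1492 / 0.690 = 2162 W
I_L = P_in / (√3·V_L·cosφ) = 2162 / (1.732 × 230 × 0.763) = 7.11 A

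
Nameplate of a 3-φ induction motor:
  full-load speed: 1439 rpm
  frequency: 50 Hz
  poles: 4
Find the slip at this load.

n_s = 120f/p = 120×50/4 = 1500 rpm
s = (n_s − n)/n_s = (1500 − 1439)/1500 = 0.0407

4.07 %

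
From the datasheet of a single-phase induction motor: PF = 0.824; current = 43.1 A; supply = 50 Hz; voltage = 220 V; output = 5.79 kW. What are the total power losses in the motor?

2020 W

P_in = V·I·cosφ = 220×43.1×0.824 = 7813 W
P_out = 5790 W
Losses = P_in − P_out = 7813 − 5790 = 2023 W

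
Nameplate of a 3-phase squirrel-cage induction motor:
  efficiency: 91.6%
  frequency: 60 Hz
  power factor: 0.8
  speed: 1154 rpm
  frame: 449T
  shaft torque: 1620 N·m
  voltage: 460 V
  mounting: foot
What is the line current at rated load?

ω = 2π×1154/60 = 120.8 rad/s; P_out = τω = 1620 × 120.8 = 195696 W
P_in = P_out / η = 195696 / 0.916 = 213642 W
I_L = P_in / (√3·V_L·cosφ) = 213642 / (1.732 × 460 × 0.8) = 335 A

335 A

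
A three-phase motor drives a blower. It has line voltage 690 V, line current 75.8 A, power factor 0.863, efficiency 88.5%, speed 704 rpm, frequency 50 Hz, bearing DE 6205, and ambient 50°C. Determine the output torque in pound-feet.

692 lb·ft

P_in = √3·V·I·cosφ = 1.732 × 690 × 75.8 × 0.863 = 78177 W
P_out = η·P_in = 0.885 × 78177 = 69187 W
n = 704 rpm
ω = 2π×704/60 = 73.72 rad/s
τ = P_out/ω = 69187/73.72 = 938.5 N·m
In lb·ft: 938.5/1.356 = 692 lb·ft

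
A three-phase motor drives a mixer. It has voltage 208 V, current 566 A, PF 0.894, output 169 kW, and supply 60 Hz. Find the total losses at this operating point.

13300 W

P_in = √3·V·I·cosφ = 1.732×208×566×0.894 = 182291 W
P_out = 169000 W
Losses = P_in − P_out = 182291 − 169000 = 13291 W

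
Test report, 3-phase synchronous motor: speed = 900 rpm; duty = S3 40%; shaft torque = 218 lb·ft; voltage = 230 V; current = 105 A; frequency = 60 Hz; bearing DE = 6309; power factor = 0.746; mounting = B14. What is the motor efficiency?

τ = 218 lb·ft × 1.356 = 295.6 N·m
ω = 2π × 900/60 = 94.25 rad/s; P_out = τω = 295.6 × 94.25 = 27860 W
P_in = √3·V_L·I_L·cosφ = 1.732 × 230 × 105 × 0.746 = 31204 W
η = P_out / P_in = 27860 / 31204 = 0.893 = 89.3%

89.3 %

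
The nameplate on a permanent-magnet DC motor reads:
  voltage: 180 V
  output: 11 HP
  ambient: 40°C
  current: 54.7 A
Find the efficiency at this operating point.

83.3 %

P_out = 11 × 746 = 8206 W
P_in = V·I = 180 × 54.7 = 9846 W
η = P_out / P_in = 8206 / 9846 = 0.833 = 83.3%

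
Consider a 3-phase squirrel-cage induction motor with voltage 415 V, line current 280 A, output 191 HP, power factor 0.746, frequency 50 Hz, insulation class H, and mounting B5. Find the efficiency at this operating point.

94.9 %

P_out = 191 × 746 = 142486 W
P_in = √3·V_L·I_L·cosφ = 1.732 × 415 × 280 × 0.746 = 150139 W
η = P_out / P_in = 142486 / 150139 = 0.949 = 94.9%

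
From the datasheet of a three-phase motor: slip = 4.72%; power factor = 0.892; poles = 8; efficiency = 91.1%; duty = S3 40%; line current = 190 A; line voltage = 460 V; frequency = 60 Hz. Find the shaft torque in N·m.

1370 N·m

P_in = √3·V·I·cosφ = 1.732 × 460 × 190 × 0.892 = 135028 W
P_out = η·P_in = 0.911 × 135028 = 123011 W
n_s = 120×60/8 = 900 rpm; n = 900×(1−0.0472) = 858 rpm
ω = 2π×858/60 = 89.85 rad/s
τ = P_out/ω = 123011/89.85 = 1370 N·m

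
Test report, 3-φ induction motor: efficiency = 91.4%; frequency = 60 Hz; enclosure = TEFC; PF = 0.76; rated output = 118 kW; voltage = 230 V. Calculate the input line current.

426 A

P_out = 118 kW = 118000 W
P_in = P_out / η = 118000 / 0.914 = 129103 W
I_L = P_in / (√3·V_L·cosφ) = 129103 / (1.732 × 230 × 0.76) = 426 A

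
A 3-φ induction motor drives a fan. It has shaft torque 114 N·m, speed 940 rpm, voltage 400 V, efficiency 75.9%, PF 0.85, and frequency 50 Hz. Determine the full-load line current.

25.1 A

ω = 2π×940/60 = 98.44 rad/s; P_out = τω = 114 × 98.44 = 11222 W
P_in = P_out / η = 11222 / 0.759 = 14785 W
I_L = P_in / (√3·V_L·cosφ) = 14785 / (1.732 × 400 × 0.85) = 25.1 A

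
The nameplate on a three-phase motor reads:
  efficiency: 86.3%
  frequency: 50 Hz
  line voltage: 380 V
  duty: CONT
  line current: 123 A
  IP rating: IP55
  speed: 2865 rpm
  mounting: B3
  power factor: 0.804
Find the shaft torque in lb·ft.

138 lb·ft

P_in = √3·V·I·cosφ = 1.732 × 380 × 123 × 0.804 = 65087 W
P_out = η·P_in = 0.863 × 65087 = 56170 W
n = 2865 rpm
ω = 2π×2865/60 = 300 rad/s
τ = P_out/ω = 56170/300 = 187.2 N·m
In lb·ft: 187.2/1.356 = 138 lb·ft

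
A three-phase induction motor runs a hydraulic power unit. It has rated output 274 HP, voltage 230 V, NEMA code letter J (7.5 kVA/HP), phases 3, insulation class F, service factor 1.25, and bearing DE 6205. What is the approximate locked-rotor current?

5160 A

S_LR = 7.5 × 274 = 2055 kVA
I_LR = S_LR/(√3·V_L) = 2055000/(1.732×230) = 5160 A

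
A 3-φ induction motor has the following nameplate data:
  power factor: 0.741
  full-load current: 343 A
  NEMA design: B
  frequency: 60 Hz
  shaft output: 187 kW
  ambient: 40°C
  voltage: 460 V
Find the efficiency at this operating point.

92.3 %

P_out = 187 kW = 187000 W
P_in = √3·V_L·I_L·cosφ = 1.732 × 460 × 343 × 0.741 = 202497 W
η = P_out / P_in = 187000 / 202497 = 0.923 = 92.3%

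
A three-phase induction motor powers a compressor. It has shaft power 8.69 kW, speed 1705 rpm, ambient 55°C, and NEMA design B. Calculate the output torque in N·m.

ω = 2π × 1705/60 = 178.5 rad/s
τ = P/ω = 8690/178.5 = 48.7 N·m

48.7 N·m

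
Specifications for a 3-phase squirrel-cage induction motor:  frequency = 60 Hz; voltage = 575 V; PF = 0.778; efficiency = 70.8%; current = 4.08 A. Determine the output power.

P_in = √3·V·I·cosφ = 1.732 × 575 × 4.08 × 0.778 = 3161 W
P_out = η·P_in = 0.708 × 3161 = 2238 W

2.24 kW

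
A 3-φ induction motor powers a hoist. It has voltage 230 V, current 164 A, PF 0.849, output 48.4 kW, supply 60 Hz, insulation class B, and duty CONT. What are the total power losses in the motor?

7.07 kW

P_in = √3·V·I·cosφ = 1.732×230×164×0.849 = 55466 W
P_out = 48400 W
Losses = P_in − P_out = 55466 − 48400 = 7066 W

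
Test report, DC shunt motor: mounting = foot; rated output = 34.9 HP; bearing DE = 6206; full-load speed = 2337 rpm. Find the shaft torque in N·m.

106 N·m

P_out = 34.9 × 746 = 26035 W
ω = 2π × 2337/60 = 244.7 rad/s
τ = P_out/ω = 26035/244.7 = 106 N·m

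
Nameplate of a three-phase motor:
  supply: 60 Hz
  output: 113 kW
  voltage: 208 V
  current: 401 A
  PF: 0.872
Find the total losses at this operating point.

P_in = √3·V·I·cosφ = 1.732×208×401×0.872 = 125971 W
P_out = 113000 W
Losses = P_in − P_out = 125971 − 113000 = 12971 W

13000 W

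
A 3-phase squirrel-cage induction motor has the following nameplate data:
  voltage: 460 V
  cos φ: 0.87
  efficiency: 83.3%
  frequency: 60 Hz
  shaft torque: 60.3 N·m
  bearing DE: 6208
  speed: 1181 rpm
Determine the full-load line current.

12.9 A

ω = 2π×1181/60 = 123.7 rad/s; P_out = τω = 60.3 × 123.7 = 7459 W
P_in = P_out / η = 7459 / 0.833 = 8954 W
I_L = P_in / (√3·V_L·cosφ) = 8954 / (1.732 × 460 × 0.87) = 12.9 A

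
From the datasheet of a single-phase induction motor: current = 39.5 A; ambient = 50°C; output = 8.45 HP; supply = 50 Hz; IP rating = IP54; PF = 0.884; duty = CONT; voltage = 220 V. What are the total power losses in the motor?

P_in = V·I·cosφ = 220×39.5×0.884 = 7682 W
P_out = 8.45×746 = 6304 W
Losses = P_in − P_out = 7682 − 6304 = 1378 W

1380 W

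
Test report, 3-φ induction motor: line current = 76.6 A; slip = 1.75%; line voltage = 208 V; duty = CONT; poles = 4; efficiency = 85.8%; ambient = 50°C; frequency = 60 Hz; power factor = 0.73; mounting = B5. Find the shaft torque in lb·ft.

68.8 lb·ft

P_in = √3·V·I·cosφ = 1.732 × 208 × 76.6 × 0.73 = 20145 W
P_out = η·P_in = 0.858 × 20145 = 17284 W
n_s = 120×60/4 = 1800 rpm; n = 1800×(1−0.0175) = 1769 rpm
ω = 2π×1769/60 = 185.2 rad/s
τ = P_out/ω = 17284/185.2 = 93.33 N·m
In lb·ft: 93.33/1.356 = 68.8 lb·ft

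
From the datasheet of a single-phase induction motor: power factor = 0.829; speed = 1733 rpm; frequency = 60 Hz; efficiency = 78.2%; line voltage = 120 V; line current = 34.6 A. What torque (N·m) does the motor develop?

P_in = V·I·cosφ = 120 × 34.6 × 0.829 = 3442 W
P_out = η·P_in = 0.782 × 3442 = 2692 W
n = 1733 rpm
ω = 2π×1733/60 = 181.5 rad/s
τ = P_out/ω = 2692/181.5 = 14.8 N·m

14.8 N·m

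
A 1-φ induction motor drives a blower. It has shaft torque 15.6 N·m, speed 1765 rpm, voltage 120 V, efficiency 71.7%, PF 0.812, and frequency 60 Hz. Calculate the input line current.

ω = 2π×1765/60 = 184.8 rad/s; P_out = τω = 15.6 × 184.8 = 2883 W
P_in = P_out / η = 2883 / 0.717 = 4021 W
I = P_in / (V·cosφ) = 4021 / (120 × 0.812) = 41.3 A

41.3 A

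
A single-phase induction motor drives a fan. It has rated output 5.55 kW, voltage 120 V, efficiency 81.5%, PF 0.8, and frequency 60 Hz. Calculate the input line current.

P_out = 5.55 kW = 5550 W
P_in = P_out / η = 5550 / 0.815 = 6810 W
I = P_in / (V·cosφ) = 6810 / (120 × 0.8) = 70.9 A

70.9 A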